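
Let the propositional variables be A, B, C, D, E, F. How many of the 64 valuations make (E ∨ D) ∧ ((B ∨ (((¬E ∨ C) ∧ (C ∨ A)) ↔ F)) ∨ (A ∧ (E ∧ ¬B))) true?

40

Initial set: {((E ∨ D) ∧ ((B ∨ (((¬E ∨ C) ∧ (C ∨ A)) ↔ F)) ∨ (A ∧ (E ∧ ¬B))))}.
((E ∨ D) ∧ ((B ∨ (((¬E ∨ C) ∧ (C ∨ A)) ↔ F)) ∨ (A ∧ (E ∧ ¬B)))): α-rule — add (E ∨ D), ((B ∨ (((¬E ∨ C) ∧ (C ∨ A)) ↔ F)) ∨ (A ∧ (E ∧ ¬B))).
(E ∨ D): β-rule — branch into E  //  D.
  branch 1 (add E):
    ((B ∨ (((¬E ∨ C) ∧ (C ∨ A)) ↔ F)) ∨ (A ∧ (E ∧ ¬B))): β-rule — branch into (B ∨ (((¬E ∨ C) ∧ (C ∨ A)) ↔ F))  //  (A ∧ (E ∧ ¬B)).
      branch 1.1 (add (B ∨ (((¬E ∨ C) ∧ (C ∨ A)) ↔ F))):
        (B ∨ (((¬E ∨ C) ∧ (C ∨ A)) ↔ F)): β-rule — branch into B  //  (((¬E ∨ C) ∧ (C ∨ A)) ↔ F).
          branch 1.1.1 (add B):
            ○ open, literals {B=1, E=1}.
          branch 1.1.2 (add (((¬E ∨ C) ∧ (C ∨ A)) ↔ F)):
            (((¬E ∨ C) ∧ (C ∨ A)) ↔ F): β-rule — branch into ((¬E ∨ C) ∧ (C ∨ A)), F  //  ¬((¬E ∨ C) ∧ (C ∨ A)), ¬F.
              branch 1.1.2.1 (add ((¬E ∨ C) ∧ (C ∨ A)), F):
                ((¬E ∨ C) ∧ (C ∨ A)): α-rule — add (¬E ∨ C), (C ∨ A).
                (¬E ∨ C): β-rule — branch into ¬E  //  C.
                  branch 1.1.2.1.1 (add ¬E):
                    × closes — contains both E and ¬E.
                  branch 1.1.2.1.2 (add C):
                    (C ∨ A): β-rule — branch into C  //  A.
                      branch 1.1.2.1.2.1 (add C):
                        ○ open, literals {C=1, E=1, F=1}.
                      branch 1.1.2.1.2.2 (add A):
                        ○ open, literals {A=1, C=1, E=1, F=1}.
              branch 1.1.2.2 (add ¬((¬E ∨ C) ∧ (C ∨ A)), ¬F):
                ¬((¬E ∨ C) ∧ (C ∨ A)): β-rule — branch into ¬(¬E ∨ C)  //  ¬(C ∨ A).
                  branch 1.1.2.2.1 (add ¬(¬E ∨ C)):
                    ¬(¬E ∨ C): α-rule — add ¬¬E, ¬C.
                    ○ open, literals {C=0, E=1, F=0}.
                  branch 1.1.2.2.2 (add ¬(C ∨ A)):
                    ¬(C ∨ A): α-rule — add ¬C, ¬A.
                    ○ open, literals {A=0, C=0, E=1, F=0}.
      branch 1.2 (add (A ∧ (E ∧ ¬B))):
        (A ∧ (E ∧ ¬B)): α-rule — add A, (E ∧ ¬B).
        (E ∧ ¬B): α-rule — add E, ¬B.
        ○ open, literals {A=1, B=0, E=1}.
  branch 2 (add D):
    ((B ∨ (((¬E ∨ C) ∧ (C ∨ A)) ↔ F)) ∨ (A ∧ (E ∧ ¬B))): β-rule — branch into (B ∨ (((¬E ∨ C) ∧ (C ∨ A)) ↔ F))  //  (A ∧ (E ∧ ¬B)).
      branch 2.1 (add (B ∨ (((¬E ∨ C) ∧ (C ∨ A)) ↔ F))):
        (B ∨ (((¬E ∨ C) ∧ (C ∨ A)) ↔ F)): β-rule — branch into B  //  (((¬E ∨ C) ∧ (C ∨ A)) ↔ F).
          branch 2.1.1 (add B):
            ○ open, literals {B=1, D=1}.
          branch 2.1.2 (add (((¬E ∨ C) ∧ (C ∨ A)) ↔ F)):
            (((¬E ∨ C) ∧ (C ∨ A)) ↔ F): β-rule — branch into ((¬E ∨ C) ∧ (C ∨ A)), F  //  ¬((¬E ∨ C) ∧ (C ∨ A)), ¬F.
              branch 2.1.2.1 (add ((¬E ∨ C) ∧ (C ∨ A)), F):
                ((¬E ∨ C) ∧ (C ∨ A)): α-rule — add (¬E ∨ C), (C ∨ A).
                (¬E ∨ C): β-rule — branch into ¬E  //  C.
                  branch 2.1.2.1.1 (add ¬E):
                    (C ∨ A): β-rule — branch into C  //  A.
                      branch 2.1.2.1.1.1 (add C):
                        ○ open, literals {C=1, D=1, E=0, F=1}.
                      branch 2.1.2.1.1.2 (add A):
                        ○ open, literals {A=1, D=1, E=0, F=1}.
                  branch 2.1.2.1.2 (add C):
                    (C ∨ A): β-rule — branch into C  //  A.
                      branch 2.1.2.1.2.1 (add C):
                        ○ open, literals {C=1, D=1, F=1}.
                      branch 2.1.2.1.2.2 (add A):
                        ○ open, literals {A=1, C=1, D=1, F=1}.
              branch 2.1.2.2 (add ¬((¬E ∨ C) ∧ (C ∨ A)), ¬F):
                ¬((¬E ∨ C) ∧ (C ∨ A)): β-rule — branch into ¬(¬E ∨ C)  //  ¬(C ∨ A).
                  branch 2.1.2.2.1 (add ¬(¬E ∨ C)):
                    ¬(¬E ∨ C): α-rule — add ¬¬E, ¬C.
                    ○ open, literals {C=0, D=1, E=1, F=0}.
                  branch 2.1.2.2.2 (add ¬(C ∨ A)):
                    ¬(C ∨ A): α-rule — add ¬C, ¬A.
                    ○ open, literals {A=0, C=0, D=1, F=0}.
      branch 2.2 (add (A ∧ (E ∧ ¬B))):
        (A ∧ (E ∧ ¬B)): α-rule — add A, (E ∧ ¬B).
        (E ∧ ¬B): α-rule — add E, ¬B.
        ○ open, literals {A=1, B=0, D=1, E=1}.
1 branch closed, 14 open.
Each open branch fixes some atoms; the unmentioned ones are free. Counting distinct full assignments: branch {B=1, E=1} (A, C, D, F) contributes 16 new; branch {C=1, E=1, F=1} (A, B, D) contributes 4 new; branch {A=1, C=1, E=1, F=1} (B, D) contributes 0 new; branch {C=0, E=1, F=0} (A, B, D) contributes 4 new; branch {A=0, C=0, E=1, F=0} (B, D) contributes 0 new; branch {A=1, B=0, E=1} (C, D, F) contributes 4 new; branch {B=1, D=1} (A, C, E, F) contributes 8 new; branch {C=1, D=1, E=0, F=1} (A, B) contributes 2 new; branch {A=1, D=1, E=0, F=1} (B, C) contributes 1 new; branch {C=1, D=1, F=1} (A, B, E) contributes 0 new; branch {A=1, C=1, D=1, F=1} (B, E) contributes 0 new; branch {C=0, D=1, E=1, F=0} (A, B) contributes 0 new; branch {A=0, C=0, D=1, F=0} (B, E) contributes 1 new; branch {A=1, B=0, D=1, E=1} (C, F) contributes 0 new. Total: 40.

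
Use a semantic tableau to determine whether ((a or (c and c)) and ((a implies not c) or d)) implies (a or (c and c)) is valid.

Valid

Assume the negation and expand:
Initial set: {not (((a or (c and c)) and ((a implies not c) or d)) implies (a or (c and c)))}.
not (((a or (c and c)) and ((a implies not c) or d)) implies (a or (c and c))): α-rule — add ((a or (c and c)) and ((a implies not c) or d)), not (a or (c and c)).
((a or (c and c)) and ((a implies not c) or d)): α-rule — add (a or (c and c)), ((a implies not c) or d).
not (a or (c and c)): α-rule — add not a, not (c and c).
(a or (c and c)): β-rule — branch into a  //  (c and c).
  branch 1 (add a):
    × closes — contains both a and not a.
  branch 2 (add (c and c)):
    (c and c): α-rule — add c, c.
    ((a implies not c) or d): β-rule — branch into (a implies not c)  //  d.
      branch 2.1 (add (a implies not c)):
        not (c and c): β-rule — branch into not c  //  not c.
          branch 2.1.1 (add not c):
            × closes — contains both c and not c.
          branch 2.1.2 (add not c):
            × closes — contains both c and not c.
      branch 2.2 (add d):
        not (c and c): β-rule — branch into not c  //  not c.
          branch 2.2.1 (add not c):
            × closes — contains both c and not c.
          branch 2.2.2 (add not c):
            × closes — contains both c and not c.
All 5 branches close.
Every branch closed, so the negation is unsatisfiable and the formula is valid.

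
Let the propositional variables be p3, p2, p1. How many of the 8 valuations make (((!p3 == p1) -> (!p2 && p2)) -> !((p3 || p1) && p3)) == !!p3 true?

2

Initial set: {T ((((!p3 == p1) -> (!p2 && p2)) -> !((p3 || p1) && p3)) == !!p3)}.
T ((((!p3 == p1) -> (!p2 && p2)) -> !((p3 || p1) && p3)) == !!p3): β-rule — branch into T (((!p3 == p1) -> (!p2 && p2)) -> !((p3 || p1) && p3)), T !!p3  //  F (((!p3 == p1) -> (!p2 && p2)) -> !((p3 || p1) && p3)), F !!p3.
  branch 1 (add T (((!p3 == p1) -> (!p2 && p2)) -> !((p3 || p1) && p3)), T !!p3):
    T !!p3: drop double negation, giving T p3.
    T (((!p3 == p1) -> (!p2 && p2)) -> !((p3 || p1) && p3)): β-rule — branch into F ((!p3 == p1) -> (!p2 && p2))  //  T !((p3 || p1) && p3).
      branch 1.1 (add F ((!p3 == p1) -> (!p2 && p2))):
        F ((!p3 == p1) -> (!p2 && p2)): α-rule — add T (!p3 == p1), F (!p2 && p2).
        T (!p3 == p1): β-rule — branch into T !p3, T p1  //  F !p3, F p1.
          branch 1.1.1 (add T !p3, T p1):
            × closes — contains both p3 and !p3.
          branch 1.1.2 (add F !p3, F p1):
            F (!p2 && p2): β-rule — branch into F !p2  //  F p2.
              branch 1.1.2.1 (add F !p2):
                ○ open, literals {p1=0, p2=1, p3=1}.
              branch 1.1.2.2 (add F p2):
                ○ open, literals {p1=0, p2=0, p3=1}.
      branch 1.2 (add T !((p3 || p1) && p3)):
        T !((p3 || p1) && p3): β-rule — branch into F (p3 || p1)  //  F p3.
          branch 1.2.1 (add F (p3 || p1)):
            F (p3 || p1): α-rule — add F p3, F p1.
            × closes — contains both p3 and !p3.
          branch 1.2.2 (add F p3):
            × closes — contains both p3 and !p3.
  branch 2 (add F (((!p3 == p1) -> (!p2 && p2)) -> !((p3 || p1) && p3)), F !!p3):
    F (((!p3 == p1) -> (!p2 && p2)) -> !((p3 || p1) && p3)): α-rule — add T ((!p3 == p1) -> (!p2 && p2)), F !((p3 || p1) && p3).
    F !!p3: drop double negation, giving F p3.
    F !((p3 || p1) && p3): α-rule — add T (p3 || p1), T p3.
    × closes — contains both p3 and !p3.
4 branches closed, 2 open.
Each open branch fixes some atoms; the unmentioned ones are free. Counting distinct full assignments: branch {p1=0, p2=1, p3=1} (none free) contributes 1 new; branch {p1=0, p2=0, p3=1} (none free) contributes 1 new. Total: 2.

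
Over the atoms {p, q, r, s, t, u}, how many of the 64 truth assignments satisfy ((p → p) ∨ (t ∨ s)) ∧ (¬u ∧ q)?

16

Initial set: {(((p → p) ∨ (t ∨ s)) ∧ (¬u ∧ q))}.
(((p → p) ∨ (t ∨ s)) ∧ (¬u ∧ q)): α-rule — add ((p → p) ∨ (t ∨ s)), (¬u ∧ q).
(¬u ∧ q): α-rule — add ¬u, q.
((p → p) ∨ (t ∨ s)): β-rule — branch into (p → p)  //  (t ∨ s).
  branch 1 (add (p → p)):
    (p → p): β-rule — branch into ¬p  //  p.
      branch 1.1 (add ¬p):
        ○ open, literals {p=F, q=T, u=F}.
      branch 1.2 (add p):
        ○ open, literals {p=T, q=T, u=F}.
  branch 2 (add (t ∨ s)):
    (t ∨ s): β-rule — branch into t  //  s.
      branch 2.1 (add t):
        ○ open, literals {q=T, t=T, u=F}.
      branch 2.2 (add s):
        ○ open, literals {q=T, s=T, u=F}.
0 branches closed, 4 open.
Each open branch fixes some atoms; the unmentioned ones are free. Counting distinct full assignments: branch {p=F, q=T, u=F} (r, s, t) contributes 8 new; branch {p=T, q=T, u=F} (r, s, t) contributes 8 new; branch {q=T, t=T, u=F} (p, r, s) contributes 0 new; branch {q=T, s=T, u=F} (p, r, t) contributes 0 new. Total: 16.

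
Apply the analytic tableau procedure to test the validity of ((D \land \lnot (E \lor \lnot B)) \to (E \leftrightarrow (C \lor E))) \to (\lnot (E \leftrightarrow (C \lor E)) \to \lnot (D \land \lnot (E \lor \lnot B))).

Assume the negation and expand:
Initial set: {F (((D \land \lnot (E \lor \lnot B)) \to (E \leftrightarrow (C \lor E))) \to (\lnot (E \leftrightarrow (C \lor E)) \to \lnot (D \land \lnot (E \lor \lnot B))))}.
F (((D \land \lnot (E \lor \lnot B)) \to (E \leftrightarrow (C \lor E))) \to (\lnot (E \leftrightarrow (C \lor E)) \to \lnot (D \land \lnot (E \lor \lnot B)))): α-rule — add T ((D \land \lnot (E \lor \lnot B)) \to (E \leftrightarrow (C \lor E))), F (\lnot (E \leftrightarrow (C \lor E)) \to \lnot (D \land \lnot (E \lor \lnot B))).
F (\lnot (E \leftrightarrow (C \lor E)) \to \lnot (D \land \lnot (E \lor \lnot B))): α-rule — add T \lnot (E \leftrightarrow (C \lor E)), F \lnot (D \land \lnot (E \lor \lnot B)).
F \lnot (D \land \lnot (E \lor \lnot B)): α-rule — add T D, T \lnot (E \lor \lnot B).
T \lnot (E \lor \lnot B): α-rule — add F E, F \lnot B.
T ((D \land \lnot (E \lor \lnot B)) \to (E \leftrightarrow (C \lor E))): β-rule — branch into F (D \land \lnot (E \lor \lnot B))  //  T (E \leftrightarrow (C \lor E)).
  branch 1 (add F (D \land \lnot (E \lor \lnot B))):
    T \lnot (E \leftrightarrow (C \lor E)): β-rule — branch into T E, F (C \lor E)  //  F E, T (C \lor E).
      branch 1.1 (add T E, F (C \lor E)):
        × closes — contains both E and \lnot E.
      branch 1.2 (add F E, T (C \lor E)):
        F (D \land \lnot (E \lor \lnot B)): β-rule — branch into F D  //  F \lnot (E \lor \lnot B).
          branch 1.2.1 (add F D):
            × closes — contains both D and \lnot D.
          branch 1.2.2 (add F \lnot (E \lor \lnot B)):
            T (C \lor E): β-rule — branch into T C  //  T E.
              branch 1.2.2.1 (add T C):
                F \lnot (E \lor \lnot B): β-rule — branch into T E  //  T \lnot B.
                  branch 1.2.2.1.1 (add T E):
                    × closes — contains both E and \lnot E.
                  branch 1.2.2.1.2 (add T \lnot B):
                    × closes — contains both B and \lnot B.
              branch 1.2.2.2 (add T E):
                × closes — contains both E and \lnot E.
  branch 2 (add T (E \leftrightarrow (C \lor E))):
    T \lnot (E \leftrightarrow (C \lor E)): β-rule — branch into T E, F (C \lor E)  //  F E, T (C \lor E).
      branch 2.1 (add T E, F (C \lor E)):
        × closes — contains both E and \lnot E.
      branch 2.2 (add F E, T (C \lor E)):
        T (E \leftrightarrow (C \lor E)): β-rule — branch into T E, T (C \lor E)  //  F E, F (C \lor E).
          branch 2.2.1 (add T E, T (C \lor E)):
            × closes — contains both E and \lnot E.
          branch 2.2.2 (add F E, F (C \lor E)):
            F (C \lor E): α-rule — add F C, F E.
            T (C \lor E): β-rule — branch into T C  //  T E.
              branch 2.2.2.1 (add T C):
                × closes — contains both C and \lnot C.
              branch 2.2.2.2 (add T E):
                × closes — contains both E and \lnot E.
All 9 branches close.
Every branch closed, so the negation is unsatisfiable and the formula is valid.

Valid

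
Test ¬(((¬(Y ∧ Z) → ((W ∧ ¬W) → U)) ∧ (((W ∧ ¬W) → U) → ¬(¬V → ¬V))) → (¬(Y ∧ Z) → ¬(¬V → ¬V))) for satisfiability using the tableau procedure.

Initial set: {¬(((¬(Y ∧ Z) → ((W ∧ ¬W) → U)) ∧ (((W ∧ ¬W) → U) → ¬(¬V → ¬V))) → (¬(Y ∧ Z) → ¬(¬V → ¬V)))}.
¬(((¬(Y ∧ Z) → ((W ∧ ¬W) → U)) ∧ (((W ∧ ¬W) → U) → ¬(¬V → ¬V))) → (¬(Y ∧ Z) → ¬(¬V → ¬V))): α-rule — add ((¬(Y ∧ Z) → ((W ∧ ¬W) → U)) ∧ (((W ∧ ¬W) → U) → ¬(¬V → ¬V))), ¬(¬(Y ∧ Z) → ¬(¬V → ¬V)).
((¬(Y ∧ Z) → ((W ∧ ¬W) → U)) ∧ (((W ∧ ¬W) → U) → ¬(¬V → ¬V))): α-rule — add (¬(Y ∧ Z) → ((W ∧ ¬W) → U)), (((W ∧ ¬W) → U) → ¬(¬V → ¬V)).
¬(¬(Y ∧ Z) → ¬(¬V → ¬V)): α-rule — add ¬(Y ∧ Z), ¬¬(¬V → ¬V).
(¬(Y ∧ Z) → ((W ∧ ¬W) → U)): β-rule — branch into ¬¬(Y ∧ Z)  //  ((W ∧ ¬W) → U).
  branch 1 (add ¬¬(Y ∧ Z)):
    ¬¬(Y ∧ Z): α-rule — add Y, Z.
    (((W ∧ ¬W) → U) → ¬(¬V → ¬V)): β-rule — branch into ¬((W ∧ ¬W) → U)  //  ¬(¬V → ¬V).
      branch 1.1 (add ¬((W ∧ ¬W) → U)):
        ¬((W ∧ ¬W) → U): α-rule — add (W ∧ ¬W), ¬U.
        (W ∧ ¬W): α-rule — add W, ¬W.
        × closes — contains both W and ¬W.
      branch 1.2 (add ¬(¬V → ¬V)):
        ¬(¬V → ¬V): α-rule — add ¬V, ¬¬V.
        × closes — contains both V and ¬V.
  branch 2 (add ((W ∧ ¬W) → U)):
    (((W ∧ ¬W) → U) → ¬(¬V → ¬V)): β-rule — branch into ¬((W ∧ ¬W) → U)  //  ¬(¬V → ¬V).
      branch 2.1 (add ¬((W ∧ ¬W) → U)):
        ¬((W ∧ ¬W) → U): α-rule — add (W ∧ ¬W), ¬U.
        (W ∧ ¬W): α-rule — add W, ¬W.
        × closes — contains both W and ¬W.
      branch 2.2 (add ¬(¬V → ¬V)):
        ¬(¬V → ¬V): α-rule — add ¬V, ¬¬V.
        × closes — contains both V and ¬V.
All 4 branches close.
Every branch closed; the formula is unsatisfiable.

Unsatisfiable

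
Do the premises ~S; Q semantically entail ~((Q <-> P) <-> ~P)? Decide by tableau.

Yes

Initial set: {~S; Q; ~~((Q <-> P) <-> ~P)}.
~~((Q <-> P) <-> ~P): β-rule — branch into (Q <-> P), ~P  //  ~(Q <-> P), ~~P.
  branch 1 (add (Q <-> P), ~P):
    (Q <-> P): β-rule — branch into Q, P  //  ~Q, ~P.
      branch 1.1 (add Q, P):
        × closes — contains both P and ~P.
      branch 1.2 (add ~Q, ~P):
        × closes — contains both Q and ~Q.
  branch 2 (add ~(Q <-> P), ~~P):
    ~(Q <-> P): β-rule — branch into Q, ~P  //  ~Q, P.
      branch 2.1 (add Q, ~P):
        × closes — contains both P and ~P.
      branch 2.2 (add ~Q, P):
        × closes — contains both Q and ~Q.
All 4 branches close.
Every branch closed, so the premises entail the conclusion.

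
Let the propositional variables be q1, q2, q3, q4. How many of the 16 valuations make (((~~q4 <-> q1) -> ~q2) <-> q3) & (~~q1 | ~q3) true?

Initial set: {T ((((~~q4 <-> q1) -> ~q2) <-> q3) & (~~q1 | ~q3))}.
T ((((~~q4 <-> q1) -> ~q2) <-> q3) & (~~q1 | ~q3)): α-rule — add T (((~~q4 <-> q1) -> ~q2) <-> q3), T (~~q1 | ~q3).
T (((~~q4 <-> q1) -> ~q2) <-> q3): β-rule — branch into T ((~~q4 <-> q1) -> ~q2), T q3  //  F ((~~q4 <-> q1) -> ~q2), F q3.
  branch 1 (add T ((~~q4 <-> q1) -> ~q2), T q3):
    T (~~q1 | ~q3): β-rule — branch into T ~~q1  //  T ~q3.
      branch 1.1 (add T ~~q1):
        T ~~q1: drop double negation, giving T q1.
        T ((~~q4 <-> q1) -> ~q2): β-rule — branch into F (~~q4 <-> q1)  //  T ~q2.
          branch 1.1.1 (add F (~~q4 <-> q1)):
            F (~~q4 <-> q1): β-rule — branch into T ~~q4, F q1  //  F ~~q4, T q1.
              branch 1.1.1.1 (add T ~~q4, F q1):
                × closes — contains both q1 and ~q1.
              branch 1.1.1.2 (add F ~~q4, T q1):
                F ~~q4: drop double negation, giving F q4.
                ○ open, literals {q1=T, q3=T, q4=F}.
          branch 1.1.2 (add T ~q2):
            ○ open, literals {q1=T, q2=F, q3=T}.
      branch 1.2 (add T ~q3):
        × closes — contains both q3 and ~q3.
  branch 2 (add F ((~~q4 <-> q1) -> ~q2), F q3):
    F ((~~q4 <-> q1) -> ~q2): α-rule — add T (~~q4 <-> q1), F ~q2.
    T (~~q1 | ~q3): β-rule — branch into T ~~q1  //  T ~q3.
      branch 2.1 (add T ~~q1):
        T ~~q1: drop double negation, giving T q1.
        T (~~q4 <-> q1): β-rule — branch into T ~~q4, T q1  //  F ~~q4, F q1.
          branch 2.1.1 (add T ~~q4, T q1):
            T ~~q4: drop double negation, giving T q4.
            ○ open, literals {q1=T, q2=T, q3=F, q4=T}.
          branch 2.1.2 (add F ~~q4, F q1):
            × closes — contains both q1 and ~q1.
      branch 2.2 (add T ~q3):
        T (~~q4 <-> q1): β-rule — branch into T ~~q4, T q1  //  F ~~q4, F q1.
          branch 2.2.1 (add T ~~q4, T q1):
            T ~~q4: drop double negation, giving T q4.
            ○ open, literals {q1=T, q2=T, q3=F, q4=T}.
          branch 2.2.2 (add F ~~q4, F q1):
            F ~~q4: drop double negation, giving F q4.
            ○ open, literals {q1=F, q2=T, q3=F, q4=F}.
3 branches closed, 5 open.
Each open branch fixes some atoms; the unmentioned ones are free. Counting distinct full assignments: branch {q1=T, q3=T, q4=F} (q2) contributes 2 new; branch {q1=T, q2=F, q3=T} (q4) contributes 1 new; branch {q1=T, q2=T, q3=F, q4=T} (none free) contributes 1 new; branch {q1=T, q2=T, q3=F, q4=T} (none free) contributes 0 new; branch {q1=F, q2=T, q3=F, q4=F} (none free) contributes 1 new. Total: 5.

5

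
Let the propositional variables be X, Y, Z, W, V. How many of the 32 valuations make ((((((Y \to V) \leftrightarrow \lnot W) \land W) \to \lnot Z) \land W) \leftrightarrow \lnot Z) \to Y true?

24

Initial set: {(((((((Y \to V) \leftrightarrow \lnot W) \land W) \to \lnot Z) \land W) \leftrightarrow \lnot Z) \to Y)}.
(((((((Y \to V) \leftrightarrow \lnot W) \land W) \to \lnot Z) \land W) \leftrightarrow \lnot Z) \to Y): β-rule — branch into \lnot ((((((Y \to V) \leftrightarrow \lnot W) \land W) \to \lnot Z) \land W) \leftrightarrow \lnot Z)  //  Y.
  branch 1 (add \lnot ((((((Y \to V) \leftrightarrow \lnot W) \land W) \to \lnot Z) \land W) \leftrightarrow \lnot Z)):
    \lnot ((((((Y \to V) \leftrightarrow \lnot W) \land W) \to \lnot Z) \land W) \leftrightarrow \lnot Z): β-rule — branch into (((((Y \to V) \leftrightarrow \lnot W) \land W) \to \lnot Z) \land W), \lnot \lnot Z  //  \lnot (((((Y \to V) \leftrightarrow \lnot W) \land W) \to \lnot Z) \land W), \lnot Z.
      branch 1.1 (add (((((Y \to V) \leftrightarrow \lnot W) \land W) \to \lnot Z) \land W), \lnot \lnot Z):
        (((((Y \to V) \leftrightarrow \lnot W) \land W) \to \lnot Z) \land W): α-rule — add ((((Y \to V) \leftrightarrow \lnot W) \land W) \to \lnot Z), W.
        ((((Y \to V) \leftrightarrow \lnot W) \land W) \to \lnot Z): β-rule — branch into \lnot (((Y \to V) \leftrightarrow \lnot W) \land W)  //  \lnot Z.
          branch 1.1.1 (add \lnot (((Y \to V) \leftrightarrow \lnot W) \land W)):
            \lnot (((Y \to V) \leftrightarrow \lnot W) \land W): β-rule — branch into \lnot ((Y \to V) \leftrightarrow \lnot W)  //  \lnot W.
              branch 1.1.1.1 (add \lnot ((Y \to V) \leftrightarrow \lnot W)):
                \lnot ((Y \to V) \leftrightarrow \lnot W): β-rule — branch into (Y \to V), \lnot \lnot W  //  \lnot (Y \to V), \lnot W.
                  branch 1.1.1.1.1 (add (Y \to V), \lnot \lnot W):
                    (Y \to V): β-rule — branch into \lnot Y  //  V.
                      branch 1.1.1.1.1.1 (add \lnot Y):
                        ○ open, literals {W=T, Y=F, Z=T}.
                      branch 1.1.1.1.1.2 (add V):
                        ○ open, literals {V=T, W=T, Z=T}.
                  branch 1.1.1.1.2 (add \lnot (Y \to V), \lnot W):
                    × closes — contains both W and \lnot W.
              branch 1.1.1.2 (add \lnot W):
                × closes — contains both W and \lnot W.
          branch 1.1.2 (add \lnot Z):
            × closes — contains both Z and \lnot Z.
      branch 1.2 (add \lnot (((((Y \to V) \leftrightarrow \lnot W) \land W) \to \lnot Z) \land W), \lnot Z):
        \lnot (((((Y \to V) \leftrightarrow \lnot W) \land W) \to \lnot Z) \land W): β-rule — branch into \lnot ((((Y \to V) \leftrightarrow \lnot W) \land W) \to \lnot Z)  //  \lnot W.
          branch 1.2.1 (add \lnot ((((Y \to V) \leftrightarrow \lnot W) \land W) \to \lnot Z)):
            \lnot ((((Y \to V) \leftrightarrow \lnot W) \land W) \to \lnot Z): α-rule — add (((Y \to V) \leftrightarrow \lnot W) \land W), \lnot \lnot Z.
            × closes — contains both Z and \lnot Z.
          branch 1.2.2 (add \lnot W):
            ○ open, literals {W=F, Z=F}.
  branch 2 (add Y):
    ○ open, literals {Y=T}.
4 branches closed, 4 open.
Each open branch fixes some atoms; the unmentioned ones are free. Counting distinct full assignments: branch {W=T, Y=F, Z=T} (X, V) contributes 4 new; branch {V=T, W=T, Z=T} (X, Y) contributes 2 new; branch {W=F, Z=F} (X, Y, V) contributes 8 new; branch {Y=T} (X, Z, W, V) contributes 10 new. Total: 24.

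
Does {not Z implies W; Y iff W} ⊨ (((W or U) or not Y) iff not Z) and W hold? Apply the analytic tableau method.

Initial set: {T (not Z implies W); T (Y iff W); F ((((W or U) or not Y) iff not Z) and W)}.
T (not Z implies W): β-rule — branch into F not Z  //  T W.
  branch 1 (add F not Z):
    T (Y iff W): β-rule — branch into T Y, T W  //  F Y, F W.
      branch 1.1 (add T Y, T W):
        F ((((W or U) or not Y) iff not Z) and W): β-rule — branch into F (((W or U) or not Y) iff not Z)  //  F W.
          branch 1.1.1 (add F (((W or U) or not Y) iff not Z)):
            F (((W or U) or not Y) iff not Z): β-rule — branch into T ((W or U) or not Y), F not Z  //  F ((W or U) or not Y), T not Z.
              branch 1.1.1.1 (add T ((W or U) or not Y), F not Z):
                T ((W or U) or not Y): β-rule — branch into T (W or U)  //  T not Y.
                  branch 1.1.1.1.1 (add T (W or U)):
                    T (W or U): β-rule — branch into T W  //  T U.
                      branch 1.1.1.1.1.1 (add T W):
                        ○ open, literals {W=T, Y=T, Z=T}.
                      branch 1.1.1.1.1.2 (add T U):
                        ○ open, literals {U=T, W=T, Y=T, Z=T}.
                  branch 1.1.1.1.2 (add T not Y):
                    × closes — contains both Y and not Y.
              branch 1.1.1.2 (add F ((W or U) or not Y), T not Z):
                × closes — contains both Z and not Z.
          branch 1.1.2 (add F W):
            × closes — contains both W and not W.
      branch 1.2 (add F Y, F W):
        F ((((W or U) or not Y) iff not Z) and W): β-rule — branch into F (((W or U) or not Y) iff not Z)  //  F W.
          branch 1.2.1 (add F (((W or U) or not Y) iff not Z)):
            F (((W or U) or not Y) iff not Z): β-rule — branch into T ((W or U) or not Y), F not Z  //  F ((W or U) or not Y), T not Z.
              branch 1.2.1.1 (add T ((W or U) or not Y), F not Z):
                T ((W or U) or not Y): β-rule — branch into T (W or U)  //  T not Y.
                  branch 1.2.1.1.1 (add T (W or U)):
                    T (W or U): β-rule — branch into T W  //  T U.
                      branch 1.2.1.1.1.1 (add T W):
                        × closes — contains both W and not W.
                      branch 1.2.1.1.1.2 (add T U):
                        ○ open, literals {U=T, W=F, Y=F, Z=T}.
                  branch 1.2.1.1.2 (add T not Y):
                    ○ open, literals {W=F, Y=F, Z=T}.
              branch 1.2.1.2 (add F ((W or U) or not Y), T not Z):
                × closes — contains both Z and not Z.
          branch 1.2.2 (add F W):
            ○ open, literals {W=F, Y=F, Z=T}.
  branch 2 (add T W):
    T (Y iff W): β-rule — branch into T Y, T W  //  F Y, F W.
      branch 2.1 (add T Y, T W):
        F ((((W or U) or not Y) iff not Z) and W): β-rule — branch into F (((W or U) or not Y) iff not Z)  //  F W.
          branch 2.1.1 (add F (((W or U) or not Y) iff not Z)):
            F (((W or U) or not Y) iff not Z): β-rule — branch into T ((W or U) or not Y), F not Z  //  F ((W or U) or not Y), T not Z.
              branch 2.1.1.1 (add T ((W or U) or not Y), F not Z):
                T ((W or U) or not Y): β-rule — branch into T (W or U)  //  T not Y.
                  branch 2.1.1.1.1 (add T (W or U)):
                    T (W or U): β-rule — branch into T W  //  T U.
                      branch 2.1.1.1.1.1 (add T W):
                        ○ open, literals {W=T, Y=T, Z=T}.
                      branch 2.1.1.1.1.2 (add T U):
                        ○ open, literals {U=T, W=T, Y=T, Z=T}.
                  branch 2.1.1.1.2 (add T not Y):
                    × closes — contains both Y and not Y.
              branch 2.1.1.2 (add F ((W or U) or not Y), T not Z):
                F ((W or U) or not Y): α-rule — add F (W or U), F not Y.
                F (W or U): α-rule — add F W, F U.
                × closes — contains both W and not W.
          branch 2.1.2 (add F W):
            × closes — contains both W and not W.
      branch 2.2 (add F Y, F W):
        × closes — contains both W and not W.
9 branches closed, 7 open.
An open branch gives a countermodel: W=T, Y=T, Z=T (unmentioned atoms arbitrary); the premises hold there but the conclusion fails.

No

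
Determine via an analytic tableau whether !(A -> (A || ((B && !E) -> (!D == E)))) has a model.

Unsatisfiable

Initial set: {T !(A -> (A || ((B && !E) -> (!D == E))))}.
T !(A -> (A || ((B && !E) -> (!D == E)))): α-rule — add T A, F (A || ((B && !E) -> (!D == E))).
F (A || ((B && !E) -> (!D == E))): α-rule — add F A, F ((B && !E) -> (!D == E)).
× closes — contains both A and !A.
All 1 branch closes.
Every branch closed; the formula is unsatisfiable.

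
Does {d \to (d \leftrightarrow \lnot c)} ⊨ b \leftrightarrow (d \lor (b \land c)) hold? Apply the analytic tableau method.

No

Initial set: {T (d \to (d \leftrightarrow \lnot c)); F (b \leftrightarrow (d \lor (b \land c)))}.
T (d \to (d \leftrightarrow \lnot c)): β-rule — branch into F d  //  T (d \leftrightarrow \lnot c).
  branch 1 (add F d):
    F (b \leftrightarrow (d \lor (b \land c))): β-rule — branch into T b, F (d \lor (b \land c))  //  F b, T (d \lor (b \land c)).
      branch 1.1 (add T b, F (d \lor (b \land c))):
        F (d \lor (b \land c)): α-rule — add F d, F (b \land c).
        F (b \land c): β-rule — branch into F b  //  F c.
          branch 1.1.1 (add F b):
            × closes — contains both b and \lnot b.
          branch 1.1.2 (add F c):
            ○ open, literals {b=1, c=0, d=0}.
      branch 1.2 (add F b, T (d \lor (b \land c))):
        T (d \lor (b \land c)): β-rule — branch into T d  //  T (b \land c).
          branch 1.2.1 (add T d):
            × closes — contains both d and \lnot d.
          branch 1.2.2 (add T (b \land c)):
            T (b \land c): α-rule — add T b, T c.
            × closes — contains both b and \lnot b.
  branch 2 (add T (d \leftrightarrow \lnot c)):
    F (b \leftrightarrow (d \lor (b \land c))): β-rule — branch into T b, F (d \lor (b \land c))  //  F b, T (d \lor (b \land c)).
      branch 2.1 (add T b, F (d \lor (b \land c))):
        F (d \lor (b \land c)): α-rule — add F d, F (b \land c).
        T (d \leftrightarrow \lnot c): β-rule — branch into T d, T \lnot c  //  F d, F \lnot c.
          branch 2.1.1 (add T d, T \lnot c):
            × closes — contains both d and \lnot d.
          branch 2.1.2 (add F d, F \lnot c):
            F (b \land c): β-rule — branch into F b  //  F c.
              branch 2.1.2.1 (add F b):
                × closes — contains both b and \lnot b.
              branch 2.1.2.2 (add F c):
                × closes — contains both c and \lnot c.
      branch 2.2 (add F b, T (d \lor (b \land c))):
        T (d \leftrightarrow \lnot c): β-rule — branch into T d, T \lnot c  //  F d, F \lnot c.
          branch 2.2.1 (add T d, T \lnot c):
            T (d \lor (b \land c)): β-rule — branch into T d  //  T (b \land c).
              branch 2.2.1.1 (add T d):
                ○ open, literals {b=0, c=0, d=1}.
              branch 2.2.1.2 (add T (b \land c)):
                T (b \land c): α-rule — add T b, T c.
                × closes — contains both b and \lnot b.
          branch 2.2.2 (add F d, F \lnot c):
            T (d \lor (b \land c)): β-rule — branch into T d  //  T (b \land c).
              branch 2.2.2.1 (add T d):
                × closes — contains both d and \lnot d.
              branch 2.2.2.2 (add T (b \land c)):
                T (b \land c): α-rule — add T b, T c.
                × closes — contains both b and \lnot b.
9 branches closed, 2 open.
An open branch gives a countermodel: b=1, c=0, d=0 (unmentioned atoms arbitrary); the premises hold there but the conclusion fails.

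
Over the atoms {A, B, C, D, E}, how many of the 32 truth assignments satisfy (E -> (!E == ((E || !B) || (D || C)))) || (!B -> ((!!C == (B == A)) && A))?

Initial set: {((E -> (!E == ((E || !B) || (D || C)))) || (!B -> ((!!C == (B == A)) && A)))}.
((E -> (!E == ((E || !B) || (D || C)))) || (!B -> ((!!C == (B == A)) && A))): β-rule — branch into (E -> (!E == ((E || !B) || (D || C))))  //  (!B -> ((!!C == (B == A)) && A)).
  branch 1 (add (E -> (!E == ((E || !B) || (D || C))))):
    (E -> (!E == ((E || !B) || (D || C)))): β-rule — branch into !E  //  (!E == ((E || !B) || (D || C))).
      branch 1.1 (add !E):
        ○ open, literals {E=0}.
      branch 1.2 (add (!E == ((E || !B) || (D || C)))):
        (!E == ((E || !B) || (D || C))): β-rule — branch into !E, ((E || !B) || (D || C))  //  !!E, !((E || !B) || (D || C)).
          branch 1.2.1 (add !E, ((E || !B) || (D || C))):
            ((E || !B) || (D || C)): β-rule — branch into (E || !B)  //  (D || C).
              branch 1.2.1.1 (add (E || !B)):
                (E || !B): β-rule — branch into E  //  !B.
                  branch 1.2.1.1.1 (add E):
                    × closes — contains both E and !E.
                  branch 1.2.1.1.2 (add !B):
                    ○ open, literals {B=0, E=0}.
              branch 1.2.1.2 (add (D || C)):
                (D || C): β-rule — branch into D  //  C.
                  branch 1.2.1.2.1 (add D):
                    ○ open, literals {D=1, E=0}.
                  branch 1.2.1.2.2 (add C):
                    ○ open, literals {C=1, E=0}.
          branch 1.2.2 (add !!E, !((E || !B) || (D || C))):
            !((E || !B) || (D || C)): α-rule — add !(E || !B), !(D || C).
            !(E || !B): α-rule — add !E, !!B.
            × closes — contains both E and !E.
  branch 2 (add (!B -> ((!!C == (B == A)) && A))):
    (!B -> ((!!C == (B == A)) && A)): β-rule — branch into !!B  //  ((!!C == (B == A)) && A).
      branch 2.1 (add !!B):
        ○ open, literals {B=1}.
      branch 2.2 (add ((!!C == (B == A)) && A)):
        ((!!C == (B == A)) && A): α-rule — add (!!C == (B == A)), A.
        (!!C == (B == A)): β-rule — branch into !!C, (B == A)  //  !!!C, !(B == A).
          branch 2.2.1 (add !!C, (B == A)):
            !!C: drop double negation, giving C.
            (B == A): β-rule — branch into B, A  //  !B, !A.
              branch 2.2.1.1 (add B, A):
                ○ open, literals {A=1, B=1, C=1}.
              branch 2.2.1.2 (add !B, !A):
                × closes — contains both A and !A.
          branch 2.2.2 (add !!!C, !(B == A)):
            !!!C: drop double negation, giving !C.
            !(B == A): β-rule — branch into B, !A  //  !B, A.
              branch 2.2.2.1 (add B, !A):
                × closes — contains both A and !A.
              branch 2.2.2.2 (add !B, A):
                ○ open, literals {A=1, B=0, C=0}.
4 branches closed, 7 open.
Each open branch fixes some atoms; the unmentioned ones are free. Counting distinct full assignments: branch {E=0} (A, B, C, D) contributes 16 new; branch {B=0, E=0} (A, C, D) contributes 0 new; branch {D=1, E=0} (A, B, C) contributes 0 new; branch {C=1, E=0} (A, B, D) contributes 0 new; branch {B=1} (A, C, D, E) contributes 8 new; branch {A=1, B=1, C=1} (D, E) contributes 0 new; branch {A=1, B=0, C=0} (D, E) contributes 2 new. Total: 26.

26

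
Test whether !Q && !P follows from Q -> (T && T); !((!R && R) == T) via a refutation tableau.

Initial set: {(Q -> (T && T)); !((!R && R) == T); !(!Q && !P)}.
(Q -> (T && T)): β-rule — branch into !Q  //  (T && T).
  branch 1 (add !Q):
    !((!R && R) == T): β-rule — branch into (!R && R), !T  //  !(!R && R), T.
      branch 1.1 (add (!R && R), !T):
        (!R && R): α-rule — add !R, R.
        × closes — contains both R and !R.
      branch 1.2 (add !(!R && R), T):
        !(!Q && !P): β-rule — branch into !!Q  //  !!P.
          branch 1.2.1 (add !!Q):
            × closes — contains both Q and !Q.
          branch 1.2.2 (add !!P):
            !(!R && R): β-rule — branch into !!R  //  !R.
              branch 1.2.2.1 (add !!R):
                ○ open, literals {P=1, Q=0, R=1, T=1}.
              branch 1.2.2.2 (add !R):
                ○ open, literals {P=1, Q=0, R=0, T=1}.
  branch 2 (add (T && T)):
    (T && T): α-rule — add T, T.
    !((!R && R) == T): β-rule — branch into (!R && R), !T  //  !(!R && R), T.
      branch 2.1 (add (!R && R), !T):
        × closes — contains both T and !T.
      branch 2.2 (add !(!R && R), T):
        !(!Q && !P): β-rule — branch into !!Q  //  !!P.
          branch 2.2.1 (add !!Q):
            !(!R && R): β-rule — branch into !!R  //  !R.
              branch 2.2.1.1 (add !!R):
                ○ open, literals {Q=1, R=1, T=1}.
              branch 2.2.1.2 (add !R):
                ○ open, literals {Q=1, R=0, T=1}.
          branch 2.2.2 (add !!P):
            !(!R && R): β-rule — branch into !!R  //  !R.
              branch 2.2.2.1 (add !!R):
                ○ open, literals {P=1, R=1, T=1}.
              branch 2.2.2.2 (add !R):
                ○ open, literals {P=1, R=0, T=1}.
3 branches closed, 6 open.
An open branch gives a countermodel: P=1, Q=0, R=1, T=1 (unmentioned atoms arbitrary); the premises hold there but the conclusion fails.

No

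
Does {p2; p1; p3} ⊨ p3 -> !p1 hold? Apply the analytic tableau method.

Initial set: {T p2; T p1; T p3; F (p3 -> !p1)}.
F (p3 -> !p1): α-rule — add T p3, F !p1.
○ open, literals {p1=T, p2=T, p3=T}.
0 branches closed, 1 open.
An open branch gives a countermodel: p1=T, p2=T, p3=T (unmentioned atoms arbitrary); the premises hold there but the conclusion fails.

No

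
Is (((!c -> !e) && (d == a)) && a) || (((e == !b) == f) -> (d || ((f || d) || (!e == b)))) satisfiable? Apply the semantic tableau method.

Initial set: {((((!c -> !e) && (d == a)) && a) || (((e == !b) == f) -> (d || ((f || d) || (!e == b)))))}.
((((!c -> !e) && (d == a)) && a) || (((e == !b) == f) -> (d || ((f || d) || (!e == b))))): β-rule — branch into (((!c -> !e) && (d == a)) && a)  //  (((e == !b) == f) -> (d || ((f || d) || (!e == b)))).
  branch 1 (add (((!c -> !e) && (d == a)) && a)):
    (((!c -> !e) && (d == a)) && a): α-rule — add ((!c -> !e) && (d == a)), a.
    ((!c -> !e) && (d == a)): α-rule — add (!c -> !e), (d == a).
    (!c -> !e): β-rule — branch into !!c  //  !e.
      branch 1.1 (add !!c):
        (d == a): β-rule — branch into d, a  //  !d, !a.
          branch 1.1.1 (add d, a):
            ○ open, literals {a=true, c=true, d=true}.
          branch 1.1.2 (add !d, !a):
            × closes — contains both a and !a.
      branch 1.2 (add !e):
        (d == a): β-rule — branch into d, a  //  !d, !a.
          branch 1.2.1 (add d, a):
            ○ open, literals {a=true, d=true, e=false}.
          branch 1.2.2 (add !d, !a):
            × closes — contains both a and !a.
  branch 2 (add (((e == !b) == f) -> (d || ((f || d) || (!e == b))))):
    (((e == !b) == f) -> (d || ((f || d) || (!e == b)))): β-rule — branch into !((e == !b) == f)  //  (d || ((f || d) || (!e == b))).
      branch 2.1 (add !((e == !b) == f)):
        !((e == !b) == f): β-rule — branch into (e == !b), !f  //  !(e == !b), f.
          branch 2.1.1 (add (e == !b), !f):
            (e == !b): β-rule — branch into e, !b  //  !e, !!b.
              branch 2.1.1.1 (add e, !b):
                ○ open, literals {b=false, e=true, f=false}.
              branch 2.1.1.2 (add !e, !!b):
                ○ open, literals {b=true, e=false, f=false}.
          branch 2.1.2 (add !(e == !b), f):
            !(e == !b): β-rule — branch into e, !!b  //  !e, !b.
              branch 2.1.2.1 (add e, !!b):
                ○ open, literals {b=true, e=true, f=true}.
              branch 2.1.2.2 (add !e, !b):
                ○ open, literals {b=false, e=false, f=true}.
      branch 2.2 (add (d || ((f || d) || (!e == b)))):
        (d || ((f || d) || (!e == b))): β-rule — branch into d  //  ((f || d) || (!e == b)).
          branch 2.2.1 (add d):
            ○ open, literals {d=true}.
          branch 2.2.2 (add ((f || d) || (!e == b))):
            ((f || d) || (!e == b)): β-rule — branch into (f || d)  //  (!e == b).
              branch 2.2.2.1 (add (f || d)):
                (f || d): β-rule — branch into f  //  d.
                  branch 2.2.2.1.1 (add f):
                    ○ open, literals {f=true}.
                  branch 2.2.2.1.2 (add d):
                    ○ open, literals {d=true}.
              branch 2.2.2.2 (add (!e == b)):
                (!e == b): β-rule — branch into !e, b  //  !!e, !b.
                  branch 2.2.2.2.1 (add !e, b):
                    ○ open, literals {b=true, e=false}.
                  branch 2.2.2.2.2 (add !!e, !b):
                    ○ open, literals {b=false, e=true}.
2 branches closed, 11 open.
An open branch gives a satisfying assignment: a=true, c=true, d=true.

Satisfiable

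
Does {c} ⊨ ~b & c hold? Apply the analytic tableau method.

Initial set: {c; ~(~b & c)}.
~(~b & c): β-rule — branch into ~~b  //  ~c.
  branch 1 (add ~~b):
    ○ open, literals {b=true, c=true}.
  branch 2 (add ~c):
    × closes — contains both c and ~c.
1 branch closed, 1 open.
An open branch gives a countermodel: b=true, c=true (unmentioned atoms arbitrary); the premises hold there but the conclusion fails.

No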